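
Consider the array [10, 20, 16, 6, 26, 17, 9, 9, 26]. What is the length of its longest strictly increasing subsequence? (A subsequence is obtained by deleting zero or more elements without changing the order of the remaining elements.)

4

Scanning left to right, the best length ending at each element is: 10→1, 20→2, 16→2, 6→1, 26→3, 17→3, 9→2, 9→2, 26→4.
So the longest increasing subsequence has length 4, e.g. 10, 16, 17, 26.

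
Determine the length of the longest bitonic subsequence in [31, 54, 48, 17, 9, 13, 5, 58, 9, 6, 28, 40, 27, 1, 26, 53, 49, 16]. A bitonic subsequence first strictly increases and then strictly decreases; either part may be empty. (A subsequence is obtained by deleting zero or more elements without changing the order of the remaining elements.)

8

Let inc[i] be the LIS ending at i and dec[i] the longest strictly decreasing subsequence starting at i. inc = [1, 2, 2, 1, 1, 2, 1, 3, 2, 2, 3, 4, 3, 1, 3, 5, 5, 3], dec = [6, 7, 6, 5, 3, 4, 2, 5, 3, 2, 4, 4, 3, 1, 2, 3, 2, 1].
max_i inc[i]+dec[i]−1 = 8, with one witness 31, 54, 48, 17, 13, 9, 6, 1.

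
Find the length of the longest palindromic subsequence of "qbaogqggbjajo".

Using dp[i][j] = 2 + dp[i+1][j−1] if the ends match, else max(dp[i+1][j], dp[i][j−1]):
dp[1][13] = 5. A witness is ojajo at positions 4,10,11,12,13.

5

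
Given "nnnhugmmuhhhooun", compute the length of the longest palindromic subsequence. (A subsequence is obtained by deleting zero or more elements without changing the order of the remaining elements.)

Using dp[i][j] = 2 + dp[i+1][j−1] if the ends match, else max(dp[i+1][j], dp[i][j−1]):
dp[1][16] = 8. A witness is nhummuhn at positions 1,4,5,7,8,9,12,16.

8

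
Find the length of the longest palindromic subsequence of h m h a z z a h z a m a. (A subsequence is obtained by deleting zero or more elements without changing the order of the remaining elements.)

One longest palindromic subsequence is mhazzahm (positions 2,3,4,5,6,7,8,11); it reads the same forward and backward, and the interval DP gives dp[1][12] = 8.

8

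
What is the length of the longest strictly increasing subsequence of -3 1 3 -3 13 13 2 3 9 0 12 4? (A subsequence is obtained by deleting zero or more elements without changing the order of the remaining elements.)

6

One longest increasing subsequence is -3, 1, 2, 3, 9, 12 (positions 1,2,7,8,9,11), of length 6; no longer one exists.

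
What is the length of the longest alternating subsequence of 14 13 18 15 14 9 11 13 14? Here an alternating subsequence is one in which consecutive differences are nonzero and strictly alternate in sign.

A longest alternating subsequence is 14, 13, 18, 9, 11 (positions 1,2,3,6,7); its 4 consecutive differences strictly alternate in sign, and length 5 is optimal.

5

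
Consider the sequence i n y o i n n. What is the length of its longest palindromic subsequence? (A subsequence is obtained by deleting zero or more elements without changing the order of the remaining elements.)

3

One longest palindromic subsequence is nnn (positions 2,6,7); it reads the same forward and backward, and the interval DP gives dp[1][7] = 3.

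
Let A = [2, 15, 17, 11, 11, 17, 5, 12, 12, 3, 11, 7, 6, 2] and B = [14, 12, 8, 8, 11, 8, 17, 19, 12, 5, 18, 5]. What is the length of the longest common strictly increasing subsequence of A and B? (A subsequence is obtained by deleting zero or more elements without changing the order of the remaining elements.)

For each value that appears in both, track the longest common increasing run ending there.
The best achievable length is 2; one witness is 11, 17 (A-positions 4,6, B-positions 5,7).

2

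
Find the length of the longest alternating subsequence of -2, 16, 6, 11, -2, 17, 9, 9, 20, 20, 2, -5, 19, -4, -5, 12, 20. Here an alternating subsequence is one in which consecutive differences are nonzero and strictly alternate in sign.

12

A longest alternating subsequence is -2, 16, 6, 11, -2, 17, 9, 20, 2, 19, -4, 12 (positions 1,2,3,4,5,6,7,9,11,13,14,16); its 11 consecutive differences strictly alternate in sign, and length 12 is optimal.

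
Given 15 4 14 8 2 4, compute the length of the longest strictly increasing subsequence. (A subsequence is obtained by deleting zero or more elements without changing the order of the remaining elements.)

2

Let dp[i] be the longest increasing subsequence ending at position i. Then dp = [1, 1, 2, 2, 1, 2].
The maximum is 2; one witness is 4, 14 at positions 2,3.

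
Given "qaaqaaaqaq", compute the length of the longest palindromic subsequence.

One longest palindromic subsequence is qaqaaaqaq (positions 1,2,4,5,6,7,8,9,10); it reads the same forward and backward, and the interval DP gives dp[1][10] = 9.

9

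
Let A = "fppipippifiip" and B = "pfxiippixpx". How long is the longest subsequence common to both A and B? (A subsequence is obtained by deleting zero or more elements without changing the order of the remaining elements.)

A longest common subsequence is fiippip (length 7); the LCS DP confirms no longer common subsequence exists.

7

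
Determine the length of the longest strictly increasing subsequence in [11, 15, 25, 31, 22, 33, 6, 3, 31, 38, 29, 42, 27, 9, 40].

7

Let dp[i] be the longest increasing subsequence ending at position i. Then dp = [1, 2, 3, 4, 3, 5, 1, 1, 4, 6, 4, 7, 4, 2, 7].
The maximum is 7; one witness is 11, 15, 25, 31, 33, 38, 42 at positions 1,2,3,4,6,10,12.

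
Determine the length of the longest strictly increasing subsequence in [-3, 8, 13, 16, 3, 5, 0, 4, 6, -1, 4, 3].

Let dp[i] be the longest increasing subsequence ending at position i. Then dp = [1, 2, 3, 4, 2, 3, 2, 3, 4, 2, 3, 3].
The maximum is 4; one witness is -3, 8, 13, 16 at positions 1,2,3,4.

4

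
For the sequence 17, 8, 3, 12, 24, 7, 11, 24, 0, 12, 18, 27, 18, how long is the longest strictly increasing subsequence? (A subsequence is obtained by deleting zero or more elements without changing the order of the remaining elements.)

Let dp[i] be the longest increasing subsequence ending at position i. Then dp = [1, 1, 1, 2, 3, 2, 3, 4, 1, 4, 5, 6, 5].
The maximum is 6; one witness is 3, 7, 11, 12, 18, 27 at positions 3,6,7,10,11,12.

6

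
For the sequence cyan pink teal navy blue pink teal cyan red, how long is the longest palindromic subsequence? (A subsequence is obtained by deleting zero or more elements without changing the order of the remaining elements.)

Using dp[i][j] = 2 + dp[i+1][j−1] if the ends match, else max(dp[i+1][j], dp[i][j−1]):
dp[1][9] = 5. A witness is cyan teal pink teal cyan at positions 1,3,6,7,8.

5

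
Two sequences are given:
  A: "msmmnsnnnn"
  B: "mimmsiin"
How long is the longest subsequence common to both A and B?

5

Backtracking the LCS table gives one alignment: m (A1,B1) → m (A3,B3) → m (A4,B4) → s (A6,B5) → n (A10,B8).
So the longest common subsequence has length 5.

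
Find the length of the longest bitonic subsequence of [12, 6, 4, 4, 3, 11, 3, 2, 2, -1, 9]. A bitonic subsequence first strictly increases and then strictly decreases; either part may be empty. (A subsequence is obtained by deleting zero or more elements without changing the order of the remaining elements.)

One longest bitonic subsequence is 12, 6, 4, 3, 2, -1 (positions 1,2,4,7,9,10): it rises to 12 then falls. Length 6 is optimal.

6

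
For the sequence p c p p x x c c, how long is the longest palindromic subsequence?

4

Using dp[i][j] = 2 + dp[i+1][j−1] if the ends match, else max(dp[i+1][j], dp[i][j−1]):
dp[1][8] = 4. A witness is cxxc at positions 2,5,6,8.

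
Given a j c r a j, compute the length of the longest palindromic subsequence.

3

One longest palindromic subsequence is jaj (positions 2,5,6); it reads the same forward and backward, and the interval DP gives dp[1][6] = 3.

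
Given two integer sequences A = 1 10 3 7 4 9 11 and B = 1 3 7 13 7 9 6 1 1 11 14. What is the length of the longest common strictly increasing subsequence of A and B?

5

For each value that appears in both, track the longest common increasing run ending there.
The best achievable length is 5; one witness is 1, 3, 7, 9, 11 (A-positions 1,3,4,6,7, B-positions 1,2,3,6,10).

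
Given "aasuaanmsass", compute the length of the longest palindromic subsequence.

Using dp[i][j] = 2 + dp[i+1][j−1] if the ends match, else max(dp[i+1][j], dp[i][j−1]):
dp[1][12] = 6. A witness is asaasa at positions 2,3,5,6,9,10.

6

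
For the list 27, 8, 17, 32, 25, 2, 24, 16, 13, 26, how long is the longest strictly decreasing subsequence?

5

Let dp[i] be the longest decreasing subsequence ending at position i. Then dp = [1, 2, 2, 1, 2, 3, 3, 4, 5, 2].
The maximum is 5; one witness is 27, 25, 24, 16, 13 at positions 1,5,7,8,9.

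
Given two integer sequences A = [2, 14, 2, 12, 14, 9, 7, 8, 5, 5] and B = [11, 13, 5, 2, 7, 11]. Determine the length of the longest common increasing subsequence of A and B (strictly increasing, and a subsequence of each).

2

A longest common strictly increasing subsequence is 2, 7 (length 2); it appears in order in both A and B, and no longer such subsequence exists.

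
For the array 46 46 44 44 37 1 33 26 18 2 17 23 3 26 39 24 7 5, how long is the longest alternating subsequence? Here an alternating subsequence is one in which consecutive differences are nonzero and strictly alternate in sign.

8

A longest alternating subsequence is 46, 1, 33, 2, 17, 3, 26, 24 (positions 1,6,7,10,11,13,14,16); its 7 consecutive differences strictly alternate in sign, and length 8 is optimal.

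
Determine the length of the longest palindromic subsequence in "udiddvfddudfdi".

One longest palindromic subsequence is idfdudfdi (positions 3,4,7,8,10,11,12,13,14); it reads the same forward and backward, and the interval DP gives dp[1][14] = 9.

9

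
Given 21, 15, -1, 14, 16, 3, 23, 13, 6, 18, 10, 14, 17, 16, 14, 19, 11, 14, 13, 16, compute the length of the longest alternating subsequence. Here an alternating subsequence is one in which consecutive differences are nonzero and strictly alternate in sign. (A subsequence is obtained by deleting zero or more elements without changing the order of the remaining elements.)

A longest alternating subsequence is 21, -1, 14, 3, 23, 13, 18, 10, 17, 16, 19, 11, 14, 13, 16 (positions 1,3,4,6,7,8,10,11,13,14,16,17,18,19,20); its 14 consecutive differences strictly alternate in sign, and length 15 is optimal.

15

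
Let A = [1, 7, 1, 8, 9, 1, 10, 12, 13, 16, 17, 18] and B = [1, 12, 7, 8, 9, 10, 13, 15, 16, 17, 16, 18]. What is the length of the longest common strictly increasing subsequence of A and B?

9

A longest common strictly increasing subsequence is 1, 7, 8, 9, 10, 13, 16, 17, 18 (length 9); it appears in order in both A and B, and no longer such subsequence exists.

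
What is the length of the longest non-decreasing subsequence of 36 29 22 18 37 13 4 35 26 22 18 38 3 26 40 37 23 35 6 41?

5

One longest non-decreasing subsequence is 36, 37, 38, 40, 41 (positions 1,5,12,15,20), of length 5; no longer one exists.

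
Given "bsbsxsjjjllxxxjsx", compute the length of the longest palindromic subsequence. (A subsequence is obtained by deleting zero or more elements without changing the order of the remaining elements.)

Using dp[i][j] = 2 + dp[i+1][j−1] if the ends match, else max(dp[i+1][j], dp[i][j−1]):
dp[1][17] = 9. A witness is xsjxxxjsx at positions 5,6,7,12,13,14,15,16,17.

9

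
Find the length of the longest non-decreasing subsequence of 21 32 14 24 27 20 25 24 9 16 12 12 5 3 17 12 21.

Scanning left to right, the best length ending at each element is: 21→1, 32→2, 14→1, 24→2, 27→3, 20→2, 25→3, 24→3, 9→1, 16→2, 12→2, 12→3, 5→1, 3→1, 17→4, 12→4, 21→5.
So the longest non-decreasing subsequence has length 5, e.g. 9, 12, 12, 17, 21.

5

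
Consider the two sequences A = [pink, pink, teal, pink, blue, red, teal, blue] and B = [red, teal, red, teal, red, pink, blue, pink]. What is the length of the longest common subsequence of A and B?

Backtracking the LCS table gives one alignment: teal (A3,B2) → red (A6,B3) → teal (A7,B4) → blue (A8,B7).
So the longest common subsequence has length 4.

4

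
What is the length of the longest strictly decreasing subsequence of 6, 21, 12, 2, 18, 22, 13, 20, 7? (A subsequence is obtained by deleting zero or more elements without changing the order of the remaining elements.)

4

Let dp[i] be the longest decreasing subsequence ending at position i. Then dp = [1, 1, 2, 3, 2, 1, 3, 2, 4].
The maximum is 4; one witness is 21, 18, 13, 7 at positions 2,5,7,9.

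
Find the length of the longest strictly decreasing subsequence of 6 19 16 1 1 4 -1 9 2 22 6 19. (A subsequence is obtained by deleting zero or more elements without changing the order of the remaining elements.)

4

Scanning left to right, the best length ending at each element is: 6→1, 19→1, 16→2, 1→3, 1→3, 4→3, -1→4, 9→3, 2→4, 22→1, 6→4, 19→2.
So the longest decreasing subsequence has length 4, e.g. 19, 16, 1, -1.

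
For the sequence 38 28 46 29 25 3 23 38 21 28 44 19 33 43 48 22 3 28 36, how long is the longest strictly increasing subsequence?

6

Let dp[i] be the longest increasing subsequence ending at position i. Then dp = [1, 1, 2, 2, 1, 1, 2, 3, 2, 3, 4, 2, 4, 5, 6, 3, 1, 4, 5].
The maximum is 6; one witness is 3, 23, 28, 33, 43, 48 at positions 6,7,10,13,14,15.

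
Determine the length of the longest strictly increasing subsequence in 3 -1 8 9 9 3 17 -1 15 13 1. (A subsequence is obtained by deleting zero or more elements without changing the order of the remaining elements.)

4

Scanning left to right, the best length ending at each element is: 3→1, -1→1, 8→2, 9→3, 9→3, 3→2, 17→4, -1→1, 15→4, 13→4, 1→2.
So the longest increasing subsequence has length 4, e.g. 3, 8, 9, 17.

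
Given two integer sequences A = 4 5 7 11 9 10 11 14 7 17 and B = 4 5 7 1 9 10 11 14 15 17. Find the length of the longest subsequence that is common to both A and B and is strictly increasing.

8

A longest common strictly increasing subsequence is 4, 5, 7, 9, 10, 11, 14, 17 (length 8); it appears in order in both A and B, and no longer such subsequence exists.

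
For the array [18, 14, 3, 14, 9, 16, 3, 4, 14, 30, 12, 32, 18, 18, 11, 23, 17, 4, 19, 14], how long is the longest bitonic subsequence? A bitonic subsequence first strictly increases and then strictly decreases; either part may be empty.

Let inc[i] be the LIS ending at i and dec[i] the longest strictly decreasing subsequence starting at i. inc = [1, 1, 1, 2, 2, 3, 1, 2, 3, 4, 3, 5, 4, 4, 3, 5, 4, 2, 5, 4], dec = [6, 4, 1, 4, 2, 5, 1, 1, 4, 4, 3, 4, 3, 3, 2, 3, 2, 1, 2, 1].
max_i inc[i]+dec[i]−1 = 8, with one witness 3, 14, 16, 30, 32, 23, 19, 14.

8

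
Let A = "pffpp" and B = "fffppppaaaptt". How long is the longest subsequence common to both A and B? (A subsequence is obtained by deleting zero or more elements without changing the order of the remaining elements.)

4

Backtracking the LCS table gives one alignment: f (A2,B2) → f (A3,B3) → p (A4,B7) → p (A5,B11).
So the longest common subsequence has length 4.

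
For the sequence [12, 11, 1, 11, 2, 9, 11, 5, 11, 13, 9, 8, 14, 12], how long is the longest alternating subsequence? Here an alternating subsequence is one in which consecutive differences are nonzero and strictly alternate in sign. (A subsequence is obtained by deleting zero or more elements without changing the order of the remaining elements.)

Track the best alternating length ending on an up-step vs a down-step at each position: up/down = 1/1, 1/2, 1/2, 3/2, 3/4, 5/4, 5/2, 5/6, 7/2, 7/1, 7/8, 7/8, 9/1, 9/10.
The maximum over both is 10; one such subsequence is 12, 1, 11, 2, 9, 5, 11, 9, 14, 12.

10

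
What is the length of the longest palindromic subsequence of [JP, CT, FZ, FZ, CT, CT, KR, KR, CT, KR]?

4

Using dp[i][j] = 2 + dp[i+1][j−1] if the ends match, else max(dp[i+1][j], dp[i][j−1]):
dp[1][10] = 4. A witness is CT KR KR CT at positions 6,7,8,9.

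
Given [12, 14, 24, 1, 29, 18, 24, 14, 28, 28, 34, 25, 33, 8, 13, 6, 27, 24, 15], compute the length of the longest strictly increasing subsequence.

Let dp[i] be the longest increasing subsequence ending at position i. Then dp = [1, 2, 3, 1, 4, 3, 4, 2, 5, 5, 6, 5, 6, 2, 3, 2, 6, 4, 4].
The maximum is 6; one witness is 12, 14, 18, 24, 28, 34 at positions 1,2,6,7,9,11.

6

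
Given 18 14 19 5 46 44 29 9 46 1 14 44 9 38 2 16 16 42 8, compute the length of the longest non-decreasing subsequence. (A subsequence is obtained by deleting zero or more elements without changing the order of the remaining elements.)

One longest non-decreasing subsequence is 5, 9, 14, 16, 16, 42 (positions 4,8,11,16,17,18), of length 6; no longer one exists.

6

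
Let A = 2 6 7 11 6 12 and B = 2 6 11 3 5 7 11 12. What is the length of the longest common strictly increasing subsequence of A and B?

A longest common strictly increasing subsequence is 2, 6, 7, 11, 12 (length 5); it appears in order in both A and B, and no longer such subsequence exists.

5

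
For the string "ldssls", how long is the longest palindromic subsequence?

Using dp[i][j] = 2 + dp[i+1][j−1] if the ends match, else max(dp[i+1][j], dp[i][j−1]):
dp[1][6] = 4. A witness is lssl at positions 1,3,4,5.

4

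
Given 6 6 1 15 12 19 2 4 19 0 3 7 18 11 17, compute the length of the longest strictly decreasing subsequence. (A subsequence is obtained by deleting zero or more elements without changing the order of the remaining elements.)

4

Scanning left to right, the best length ending at each element is: 6→1, 6→1, 1→2, 15→1, 12→2, 19→1, 2→3, 4→3, 19→1, 0→4, 3→4, 7→3, 18→2, 11→3, 17→3.
So the longest decreasing subsequence has length 4, e.g. 15, 12, 2, 0.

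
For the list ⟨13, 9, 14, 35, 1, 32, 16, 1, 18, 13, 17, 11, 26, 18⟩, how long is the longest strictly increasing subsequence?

Let dp[i] be the longest increasing subsequence ending at position i. Then dp = [1, 1, 2, 3, 1, 3, 3, 1, 4, 2, 4, 2, 5, 5].
The maximum is 5; one witness is 13, 14, 16, 18, 26 at positions 1,3,7,9,13.

5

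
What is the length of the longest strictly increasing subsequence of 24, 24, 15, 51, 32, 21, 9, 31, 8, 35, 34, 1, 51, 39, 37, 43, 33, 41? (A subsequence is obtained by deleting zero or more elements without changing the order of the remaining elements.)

6

Scanning left to right, the best length ending at each element is: 24→1, 24→1, 15→1, 51→2, 32→2, 21→2, 9→1, 31→3, 8→1, 35→4, 34→4, 1→1, 51→5, 39→5, 37→5, 43→6, 33→4, 41→6.
So the longest increasing subsequence has length 6, e.g. 15, 21, 31, 35, 39, 43.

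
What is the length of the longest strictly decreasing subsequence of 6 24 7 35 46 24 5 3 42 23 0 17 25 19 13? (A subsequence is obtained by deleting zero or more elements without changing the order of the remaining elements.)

One longest decreasing subsequence is 24, 7, 5, 3, 0 (positions 2,3,7,8,11), of length 5; no longer one exists.

5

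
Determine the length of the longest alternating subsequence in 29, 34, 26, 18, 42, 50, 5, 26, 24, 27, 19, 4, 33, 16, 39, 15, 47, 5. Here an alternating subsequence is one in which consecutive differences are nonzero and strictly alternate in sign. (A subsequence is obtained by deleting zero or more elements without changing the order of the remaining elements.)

A longest alternating subsequence is 29, 34, 26, 42, 5, 26, 24, 27, 19, 33, 16, 39, 15, 47, 5 (positions 1,2,3,5,7,8,9,10,11,13,14,15,16,17,18); its 14 consecutive differences strictly alternate in sign, and length 15 is optimal.

15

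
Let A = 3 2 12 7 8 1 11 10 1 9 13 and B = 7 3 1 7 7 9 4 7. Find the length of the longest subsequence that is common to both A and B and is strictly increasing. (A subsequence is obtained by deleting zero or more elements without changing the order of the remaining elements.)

3

For each value that appears in both, track the longest common increasing run ending there.
The best achievable length is 3; one witness is 3, 7, 9 (A-positions 1,4,10, B-positions 2,4,6).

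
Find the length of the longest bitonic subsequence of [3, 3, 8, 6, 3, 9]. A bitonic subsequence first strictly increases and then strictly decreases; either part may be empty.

4

Let inc[i] be the LIS ending at i and dec[i] the longest strictly decreasing subsequence starting at i. inc = [1, 1, 2, 2, 1, 3], dec = [1, 1, 3, 2, 1, 1].
max_i inc[i]+dec[i]−1 = 4, with one witness 3, 8, 6, 3.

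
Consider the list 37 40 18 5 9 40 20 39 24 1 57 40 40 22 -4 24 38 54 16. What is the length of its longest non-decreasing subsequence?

7

Let dp[i] be the longest non-decreasing subsequence ending at position i. Then dp = [1, 2, 1, 1, 2, 3, 3, 4, 4, 1, 5, 5, 6, 4, 1, 5, 6, 7, 3].
The maximum is 7; one witness is 5, 9, 20, 39, 40, 40, 54 at positions 4,5,7,8,12,13,18.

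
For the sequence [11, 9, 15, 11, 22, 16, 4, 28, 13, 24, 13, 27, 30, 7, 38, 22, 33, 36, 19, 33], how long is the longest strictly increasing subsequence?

Let dp[i] be the longest increasing subsequence ending at position i. Then dp = [1, 1, 2, 2, 3, 3, 1, 4, 3, 4, 3, 5, 6, 2, 7, 4, 7, 8, 4, 7].
The maximum is 8; one witness is 11, 15, 22, 24, 27, 30, 33, 36 at positions 1,3,5,10,12,13,17,18.

8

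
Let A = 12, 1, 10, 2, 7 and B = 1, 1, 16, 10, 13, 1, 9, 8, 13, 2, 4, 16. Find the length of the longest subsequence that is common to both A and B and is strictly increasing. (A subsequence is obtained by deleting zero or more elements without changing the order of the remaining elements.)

2

A longest common strictly increasing subsequence is 1, 10 (length 2); it appears in order in both A and B, and no longer such subsequence exists.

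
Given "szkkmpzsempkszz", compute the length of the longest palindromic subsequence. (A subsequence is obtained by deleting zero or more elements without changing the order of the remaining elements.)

One longest palindromic subsequence is zzskszz (positions 2,7,8,12,13,14,15); it reads the same forward and backward, and the interval DP gives dp[1][15] = 7.

7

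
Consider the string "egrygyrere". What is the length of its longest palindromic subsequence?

7

Using dp[i][j] = 2 + dp[i+1][j−1] if the ends match, else max(dp[i+1][j], dp[i][j−1]):
dp[1][10] = 7. A witness is erygyre at positions 1,3,4,5,6,9,10.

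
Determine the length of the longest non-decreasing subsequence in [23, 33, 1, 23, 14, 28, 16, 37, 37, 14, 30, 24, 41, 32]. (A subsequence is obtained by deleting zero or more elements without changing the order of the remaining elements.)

6

Scanning left to right, the best length ending at each element is: 23→1, 33→2, 1→1, 23→2, 14→2, 28→3, 16→3, 37→4, 37→5, 14→3, 30→4, 24→4, 41→6, 32→5.
So the longest non-decreasing subsequence has length 6, e.g. 23, 23, 28, 37, 37, 41.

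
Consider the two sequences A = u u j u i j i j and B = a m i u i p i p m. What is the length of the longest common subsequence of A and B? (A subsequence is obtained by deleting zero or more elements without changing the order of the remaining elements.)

A longest common subsequence is uii (length 3); the LCS DP confirms no longer common subsequence exists.

3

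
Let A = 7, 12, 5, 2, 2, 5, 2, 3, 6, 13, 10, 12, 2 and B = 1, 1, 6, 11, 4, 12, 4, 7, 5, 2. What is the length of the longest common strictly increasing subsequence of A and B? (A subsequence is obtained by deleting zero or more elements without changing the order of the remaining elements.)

2

For each value that appears in both, track the longest common increasing run ending there.
The best achievable length is 2; one witness is 6, 12 (A-positions 9,12, B-positions 3,6).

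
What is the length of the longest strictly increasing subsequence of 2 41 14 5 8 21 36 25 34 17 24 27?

One longest increasing subsequence is 2, 5, 8, 21, 25, 34 (positions 1,4,5,6,8,9), of length 6; no longer one exists.

6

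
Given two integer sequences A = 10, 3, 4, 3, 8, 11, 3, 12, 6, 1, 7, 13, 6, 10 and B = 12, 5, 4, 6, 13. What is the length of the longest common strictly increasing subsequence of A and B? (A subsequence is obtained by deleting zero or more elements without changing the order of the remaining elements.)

A longest common strictly increasing subsequence is 4, 6, 13 (length 3); it appears in order in both A and B, and no longer such subsequence exists.

3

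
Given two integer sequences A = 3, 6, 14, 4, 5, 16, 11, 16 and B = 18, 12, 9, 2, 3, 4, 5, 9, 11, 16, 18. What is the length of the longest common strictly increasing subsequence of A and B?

5

For each value that appears in both, track the longest common increasing run ending there.
The best achievable length is 5; one witness is 3, 4, 5, 11, 16 (A-positions 1,4,5,7,8, B-positions 5,6,7,9,10).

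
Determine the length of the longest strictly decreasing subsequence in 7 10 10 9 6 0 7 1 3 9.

4

One longest decreasing subsequence is 10, 9, 6, 0 (positions 2,4,5,6), of length 4; no longer one exists.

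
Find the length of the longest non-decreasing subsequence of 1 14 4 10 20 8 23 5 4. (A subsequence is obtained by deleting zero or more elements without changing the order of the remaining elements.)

5

Scanning left to right, the best length ending at each element is: 1→1, 14→2, 4→2, 10→3, 20→4, 8→3, 23→5, 5→3, 4→3.
So the longest non-decreasing subsequence has length 5, e.g. 1, 4, 10, 20, 23.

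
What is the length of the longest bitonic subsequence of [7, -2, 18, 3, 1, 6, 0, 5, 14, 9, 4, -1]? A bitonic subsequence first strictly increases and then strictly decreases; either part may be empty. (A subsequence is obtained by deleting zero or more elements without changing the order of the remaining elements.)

Let inc[i] be the LIS ending at i and dec[i] the longest strictly decreasing subsequence starting at i. inc = [1, 1, 2, 2, 2, 3, 2, 3, 4, 4, 3, 2], dec = [5, 1, 5, 4, 3, 4, 2, 3, 4, 3, 2, 1].
max_i inc[i]+dec[i]−1 = 7, with one witness -2, 3, 6, 14, 9, 4, -1.

7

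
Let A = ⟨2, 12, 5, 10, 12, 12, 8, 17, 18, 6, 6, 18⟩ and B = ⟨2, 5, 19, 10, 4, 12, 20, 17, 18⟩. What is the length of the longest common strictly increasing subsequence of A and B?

6

For each value that appears in both, track the longest common increasing run ending there.
The best achievable length is 6; one witness is 2, 5, 10, 12, 17, 18 (A-positions 1,3,4,5,8,9, B-positions 1,2,4,6,8,9).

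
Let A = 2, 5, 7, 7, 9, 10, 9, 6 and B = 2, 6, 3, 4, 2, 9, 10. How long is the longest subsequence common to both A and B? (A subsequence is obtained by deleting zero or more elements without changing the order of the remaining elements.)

3

Backtracking the LCS table gives one alignment: 2 (A1,B5) → 9 (A5,B6) → 10 (A6,B7).
So the longest common subsequence has length 3.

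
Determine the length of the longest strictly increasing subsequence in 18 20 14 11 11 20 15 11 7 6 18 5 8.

Let dp[i] be the longest increasing subsequence ending at position i. Then dp = [1, 2, 1, 1, 1, 2, 2, 1, 1, 1, 3, 1, 2].
The maximum is 3; one witness is 14, 15, 18 at positions 3,7,11.

3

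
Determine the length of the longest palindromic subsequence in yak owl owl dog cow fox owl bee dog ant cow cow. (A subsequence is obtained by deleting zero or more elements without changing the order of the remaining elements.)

3

Using dp[i][j] = 2 + dp[i+1][j−1] if the ends match, else max(dp[i+1][j], dp[i][j−1]):
dp[1][12] = 3. A witness is cow cow cow at positions 5,11,12.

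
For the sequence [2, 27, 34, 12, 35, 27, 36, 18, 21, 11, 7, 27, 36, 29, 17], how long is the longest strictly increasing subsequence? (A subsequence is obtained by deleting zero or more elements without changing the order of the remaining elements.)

6

Scanning left to right, the best length ending at each element is: 2→1, 27→2, 34→3, 12→2, 35→4, 27→3, 36→5, 18→3, 21→4, 11→2, 7→2, 27→5, 36→6, 29→6, 17→3.
So the longest increasing subsequence has length 6, e.g. 2, 12, 18, 21, 27, 36.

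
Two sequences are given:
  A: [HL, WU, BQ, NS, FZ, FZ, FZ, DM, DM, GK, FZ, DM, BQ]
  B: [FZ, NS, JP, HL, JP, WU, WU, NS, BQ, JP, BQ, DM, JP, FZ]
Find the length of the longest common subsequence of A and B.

Backtracking the LCS table gives one alignment: HL (A1,B4) → WU (A2,B7) → BQ (A3,B11) → DM (A8,B12) → FZ (A11,B14).
So the longest common subsequence has length 5.

5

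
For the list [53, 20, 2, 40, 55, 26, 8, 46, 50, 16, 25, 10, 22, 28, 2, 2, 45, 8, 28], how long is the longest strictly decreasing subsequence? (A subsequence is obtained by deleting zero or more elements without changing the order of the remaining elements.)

6

Let dp[i] be the longest decreasing subsequence ending at position i. Then dp = [1, 2, 3, 2, 1, 3, 4, 2, 2, 4, 4, 5, 5, 3, 6, 6, 3, 6, 4].
The maximum is 6; one witness is 53, 40, 26, 16, 10, 2 at positions 1,4,6,10,12,15.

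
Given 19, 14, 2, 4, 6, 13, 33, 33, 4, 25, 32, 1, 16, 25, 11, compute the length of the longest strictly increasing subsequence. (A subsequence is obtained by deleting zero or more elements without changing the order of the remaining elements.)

6

One longest increasing subsequence is 2, 4, 6, 13, 25, 32 (positions 3,4,5,6,10,11), of length 6; no longer one exists.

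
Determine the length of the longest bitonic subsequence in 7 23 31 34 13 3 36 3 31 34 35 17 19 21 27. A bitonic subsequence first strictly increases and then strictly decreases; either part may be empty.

One longest bitonic subsequence is 7, 23, 31, 34, 36, 35, 27 (positions 1,2,3,4,7,11,15): it rises to 36 then falls. Length 7 is optimal.

7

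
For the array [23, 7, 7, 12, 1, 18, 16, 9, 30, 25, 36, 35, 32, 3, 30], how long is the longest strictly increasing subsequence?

5

Let dp[i] be the longest increasing subsequence ending at position i. Then dp = [1, 1, 1, 2, 1, 3, 3, 2, 4, 4, 5, 5, 5, 2, 5].
The maximum is 5; one witness is 7, 12, 18, 30, 36 at positions 2,4,6,9,11.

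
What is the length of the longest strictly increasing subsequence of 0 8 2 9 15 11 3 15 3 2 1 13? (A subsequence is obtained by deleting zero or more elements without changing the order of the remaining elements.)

5

Scanning left to right, the best length ending at each element is: 0→1, 8→2, 2→2, 9→3, 15→4, 11→4, 3→3, 15→5, 3→3, 2→2, 1→2, 13→5.
So the longest increasing subsequence has length 5, e.g. 0, 8, 9, 11, 15.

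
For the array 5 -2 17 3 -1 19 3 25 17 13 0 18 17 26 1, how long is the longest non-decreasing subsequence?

One longest non-decreasing subsequence is -2, 3, 3, 17, 18, 26 (positions 2,4,7,9,12,14), of length 6; no longer one exists.

6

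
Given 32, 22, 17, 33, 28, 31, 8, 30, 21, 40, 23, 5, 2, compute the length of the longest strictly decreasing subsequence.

6

Let dp[i] be the longest decreasing subsequence ending at position i. Then dp = [1, 2, 3, 1, 2, 2, 4, 3, 4, 1, 4, 5, 6].
The maximum is 6; one witness is 32, 22, 17, 8, 5, 2 at positions 1,2,3,7,12,13.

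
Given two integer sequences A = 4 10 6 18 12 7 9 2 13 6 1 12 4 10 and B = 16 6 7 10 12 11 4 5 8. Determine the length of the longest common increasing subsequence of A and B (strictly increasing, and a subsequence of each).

3

A longest common strictly increasing subsequence is 6, 7, 10 (length 3); it appears in order in both A and B, and no longer such subsequence exists.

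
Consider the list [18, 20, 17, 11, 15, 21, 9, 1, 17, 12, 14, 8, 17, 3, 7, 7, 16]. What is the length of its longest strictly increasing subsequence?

4

Let dp[i] be the longest increasing subsequence ending at position i. Then dp = [1, 2, 1, 1, 2, 3, 1, 1, 3, 2, 3, 2, 4, 2, 3, 3, 4].
The maximum is 4; one witness is 11, 12, 14, 17 at positions 4,10,11,13.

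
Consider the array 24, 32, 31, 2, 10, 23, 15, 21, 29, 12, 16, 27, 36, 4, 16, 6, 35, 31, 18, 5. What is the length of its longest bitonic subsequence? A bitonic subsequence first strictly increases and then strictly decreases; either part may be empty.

10

One longest bitonic subsequence is 2, 10, 15, 21, 29, 36, 35, 31, 18, 5 (positions 4,5,7,8,9,13,17,18,19,20): it rises to 36 then falls. Length 10 is optimal.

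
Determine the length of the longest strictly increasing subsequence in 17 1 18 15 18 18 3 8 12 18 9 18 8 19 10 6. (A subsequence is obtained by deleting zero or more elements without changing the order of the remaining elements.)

One longest increasing subsequence is 1, 3, 8, 12, 18, 19 (positions 2,7,8,9,10,14), of length 6; no longer one exists.

6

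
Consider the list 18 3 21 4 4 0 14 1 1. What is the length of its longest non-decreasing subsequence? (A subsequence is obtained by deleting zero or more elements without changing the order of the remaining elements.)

Scanning left to right, the best length ending at each element is: 18→1, 3→1, 21→2, 4→2, 4→3, 0→1, 14→4, 1→2, 1→3.
So the longest non-decreasing subsequence has length 4, e.g. 3, 4, 4, 14.

4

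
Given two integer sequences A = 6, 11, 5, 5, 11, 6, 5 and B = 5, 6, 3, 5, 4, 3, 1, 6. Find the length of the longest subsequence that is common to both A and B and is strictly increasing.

For each value that appears in both, track the longest common increasing run ending there.
The best achievable length is 2; one witness is 5, 6 (A-positions 3,6, B-positions 1,2).

2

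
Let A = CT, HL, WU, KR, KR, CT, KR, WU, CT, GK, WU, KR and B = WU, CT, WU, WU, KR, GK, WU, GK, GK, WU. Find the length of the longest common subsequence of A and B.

6

Backtracking the LCS table gives one alignment: CT (A1,B2) → WU (A3,B4) → KR (A4,B5) → WU (A8,B7) → GK (A10,B9) → WU (A11,B10).
So the longest common subsequence has length 6.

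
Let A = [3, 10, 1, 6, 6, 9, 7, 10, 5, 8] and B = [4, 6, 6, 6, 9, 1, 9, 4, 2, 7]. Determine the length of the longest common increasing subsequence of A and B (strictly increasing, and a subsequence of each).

For each value that appears in both, track the longest common increasing run ending there.
The best achievable length is 2; one witness is 6, 9 (A-positions 4,6, B-positions 2,5).

2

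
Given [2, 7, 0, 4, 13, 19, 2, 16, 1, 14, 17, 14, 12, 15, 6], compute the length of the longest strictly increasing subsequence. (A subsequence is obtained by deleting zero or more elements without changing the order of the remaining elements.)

5

One longest increasing subsequence is 2, 7, 13, 16, 17 (positions 1,2,5,8,11), of length 5; no longer one exists.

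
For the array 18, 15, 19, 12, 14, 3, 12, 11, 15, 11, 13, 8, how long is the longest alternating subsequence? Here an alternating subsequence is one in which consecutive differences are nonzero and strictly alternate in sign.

Track the best alternating length ending on an up-step vs a down-step at each position: up/down = 1/1, 1/2, 3/1, 1/4, 5/4, 1/6, 7/6, 7/8, 9/4, 7/10, 11/10, 7/12.
The maximum over both is 12; one such subsequence is 18, 15, 19, 12, 14, 3, 12, 11, 15, 11, 13, 8.

12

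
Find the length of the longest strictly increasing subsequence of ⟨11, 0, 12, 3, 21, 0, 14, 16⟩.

One longest increasing subsequence is 11, 12, 14, 16 (positions 1,3,7,8), of length 4; no longer one exists.

4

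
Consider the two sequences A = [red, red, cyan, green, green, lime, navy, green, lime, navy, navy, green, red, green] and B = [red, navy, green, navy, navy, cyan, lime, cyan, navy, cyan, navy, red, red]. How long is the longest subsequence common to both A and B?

Backtracking the LCS table gives one alignment: red (A1,B1) → green (A4,B3) → navy (A7,B5) → lime (A9,B7) → navy (A10,B9) → navy (A11,B11) → red (A13,B13).
So the longest common subsequence has length 7.

7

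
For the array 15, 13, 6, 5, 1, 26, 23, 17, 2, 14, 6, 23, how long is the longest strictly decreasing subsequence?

5

Let dp[i] be the longest decreasing subsequence ending at position i. Then dp = [1, 2, 3, 4, 5, 1, 2, 3, 5, 4, 5, 2].
The maximum is 5; one witness is 15, 13, 6, 5, 1 at positions 1,2,3,4,5.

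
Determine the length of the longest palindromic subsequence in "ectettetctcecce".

11

One longest palindromic subsequence is ecettettece (positions 1,2,4,5,6,7,8,10,12,14,15); it reads the same forward and backward, and the interval DP gives dp[1][15] = 11.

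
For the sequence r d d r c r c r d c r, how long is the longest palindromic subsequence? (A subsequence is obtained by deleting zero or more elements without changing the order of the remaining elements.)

9

One longest palindromic subsequence is rdrcrcrdr (positions 1,3,4,5,6,7,8,9,11); it reads the same forward and backward, and the interval DP gives dp[1][11] = 9.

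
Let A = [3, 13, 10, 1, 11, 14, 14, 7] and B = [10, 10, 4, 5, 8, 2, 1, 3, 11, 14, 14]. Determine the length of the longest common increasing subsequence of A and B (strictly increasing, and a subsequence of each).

A longest common strictly increasing subsequence is 10, 11, 14 (length 3); it appears in order in both A and B, and no longer such subsequence exists.

3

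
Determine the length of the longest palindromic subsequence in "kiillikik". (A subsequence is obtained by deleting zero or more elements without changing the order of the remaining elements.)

8

One longest palindromic subsequence is kiilliik (positions 1,2,3,4,5,6,8,9); it reads the same forward and backward, and the interval DP gives dp[1][9] = 8.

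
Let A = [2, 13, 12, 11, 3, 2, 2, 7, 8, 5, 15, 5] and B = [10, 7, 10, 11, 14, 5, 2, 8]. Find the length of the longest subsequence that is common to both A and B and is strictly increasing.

For each value that appears in both, track the longest common increasing run ending there.
The best achievable length is 2; one witness is 7, 8 (A-positions 8,9, B-positions 2,8).

2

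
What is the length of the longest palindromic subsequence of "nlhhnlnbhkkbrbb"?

6

One longest palindromic subsequence is nlhhln (positions 1,2,3,4,6,7); it reads the same forward and backward, and the interval DP gives dp[1][15] = 6.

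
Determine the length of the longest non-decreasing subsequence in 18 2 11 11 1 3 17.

Let dp[i] be the longest non-decreasing subsequence ending at position i. Then dp = [1, 1, 2, 3, 1, 2, 4].
The maximum is 4; one witness is 2, 11, 11, 17 at positions 2,3,4,7.

4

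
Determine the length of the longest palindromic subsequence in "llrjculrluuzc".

One longest palindromic subsequence is culrluc (positions 5,6,7,8,9,11,13); it reads the same forward and backward, and the interval DP gives dp[1][13] = 7.

7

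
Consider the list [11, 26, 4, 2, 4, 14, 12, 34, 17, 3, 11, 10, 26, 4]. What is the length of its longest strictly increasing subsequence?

5

Scanning left to right, the best length ending at each element is: 11→1, 26→2, 4→1, 2→1, 4→2, 14→3, 12→3, 34→4, 17→4, 3→2, 11→3, 10→3, 26→5, 4→3.
So the longest increasing subsequence has length 5, e.g. 2, 4, 14, 17, 26.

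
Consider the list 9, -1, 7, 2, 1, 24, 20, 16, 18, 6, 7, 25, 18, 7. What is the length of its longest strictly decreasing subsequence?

4

Scanning left to right, the best length ending at each element is: 9→1, -1→2, 7→2, 2→3, 1→4, 24→1, 20→2, 16→3, 18→3, 6→4, 7→4, 25→1, 18→3, 7→4.
So the longest decreasing subsequence has length 4, e.g. 9, 7, 2, 1.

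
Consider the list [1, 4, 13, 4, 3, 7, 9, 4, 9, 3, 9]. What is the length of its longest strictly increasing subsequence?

4

One longest increasing subsequence is 1, 4, 7, 9 (positions 1,2,6,7), of length 4; no longer one exists.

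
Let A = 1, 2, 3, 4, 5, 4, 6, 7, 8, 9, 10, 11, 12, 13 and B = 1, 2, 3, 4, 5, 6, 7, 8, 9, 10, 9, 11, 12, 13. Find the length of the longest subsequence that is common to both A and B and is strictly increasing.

A longest common strictly increasing subsequence is 1, 2, 3, 4, 5, 6, 7, 8, 9, 10, 11, 12, 13 (length 13); it appears in order in both A and B, and no longer such subsequence exists.

13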